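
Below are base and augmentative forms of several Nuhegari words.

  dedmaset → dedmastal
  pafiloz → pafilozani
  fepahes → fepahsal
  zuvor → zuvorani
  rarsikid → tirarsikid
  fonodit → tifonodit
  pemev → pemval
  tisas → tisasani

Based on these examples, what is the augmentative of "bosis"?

"bosis" has last vowel 'i'. The stems whose last vowel is 'i' (rarsikid → tirarsikid, fonodit → tifonodit) add the prefix ti-.
So bosis → tibosis.

tibosis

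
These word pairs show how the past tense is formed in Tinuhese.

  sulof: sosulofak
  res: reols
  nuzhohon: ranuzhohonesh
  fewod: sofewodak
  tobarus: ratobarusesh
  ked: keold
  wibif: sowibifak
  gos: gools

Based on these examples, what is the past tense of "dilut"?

sodilutak

ked and fewod both end in -d yet inflect differently (keold, sofewodak), so the final letter is not what conditions the rule; the number of vowels is.
"dilut" has 2 vowels. The stems with 2 vowels (sulof → sosulofak, fewod → sofewodak, wibif → sowibifak) add so- … -ak around the stem.
So dilut → sodilutak.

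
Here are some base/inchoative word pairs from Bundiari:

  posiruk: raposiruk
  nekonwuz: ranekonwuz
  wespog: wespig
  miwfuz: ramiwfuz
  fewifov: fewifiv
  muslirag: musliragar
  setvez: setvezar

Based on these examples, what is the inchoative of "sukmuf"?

rasukmuf

wespog and muslirag both end in -g yet inflect differently (wespig, musliragar), so the final letter is not what conditions the rule; the last vowel is.
"sukmuf" has last vowel 'u'. The stems whose last vowel is 'u' (posiruk → raposiruk, miwfuz → ramiwfuz, nekonwuz → ranekonwuz) add the prefix ra-.
The other patterns: stems whose last vowel is 'o' change the last vowel to 'i'; stems whose last vowel is 'a' or 'e' add -ar.
So sukmuf → rasukmuf.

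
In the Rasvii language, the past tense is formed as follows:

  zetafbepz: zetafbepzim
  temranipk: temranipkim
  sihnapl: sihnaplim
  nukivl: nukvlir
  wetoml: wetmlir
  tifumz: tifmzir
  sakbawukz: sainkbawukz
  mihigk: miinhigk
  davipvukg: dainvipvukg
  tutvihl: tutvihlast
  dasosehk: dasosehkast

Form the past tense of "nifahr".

nifahrast

sihnapl and nukivl both end in -l yet inflect differently (sihnaplim, nukvlir), so the final letter is not what conditions the rule; the second-to-last letter is.
"nifahr" has second-to-last letter 'h'. The stems whose second-to-last letter is 'h' (tutvihl → tutvihlast, dasosehk → dasosehkast) add -ast.
The other patterns: stems whose second-to-last letter is 'p' add -im; stems whose second-to-last letter is 'm' or 'v' delete the last vowel and add -ir; stems whose second-to-last letter is 'g' or 'k' insert -in- after the first vowel.
So nifahr → nifahrast.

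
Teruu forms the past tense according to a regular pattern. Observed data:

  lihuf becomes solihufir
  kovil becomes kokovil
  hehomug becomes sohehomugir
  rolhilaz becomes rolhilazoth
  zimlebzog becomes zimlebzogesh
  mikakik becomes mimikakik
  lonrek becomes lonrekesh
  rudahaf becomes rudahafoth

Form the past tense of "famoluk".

sofamolukir

mikakik and lonrek both end in -k yet inflect differently (mimikakik, lonrekesh), so the final letter is not what conditions the rule; the last vowel is.
"famoluk" has last vowel 'u'. The stems whose last vowel is 'u' (hehomug → sohehomugir, lihuf → solihufir) add so- … -ir around the stem.
So famoluk → sofamolukir.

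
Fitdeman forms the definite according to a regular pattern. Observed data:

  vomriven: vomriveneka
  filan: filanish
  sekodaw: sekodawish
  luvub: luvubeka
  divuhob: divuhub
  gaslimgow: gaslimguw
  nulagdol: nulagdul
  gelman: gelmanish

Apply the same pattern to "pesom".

"pesom" has last vowel 'o'. The stems whose last vowel is 'o' (nulagdol → nulagdul, divuhob → divuhub, gaslimgow → gaslimguw) change the last vowel to 'u'.
So pesom → pesum.

pesum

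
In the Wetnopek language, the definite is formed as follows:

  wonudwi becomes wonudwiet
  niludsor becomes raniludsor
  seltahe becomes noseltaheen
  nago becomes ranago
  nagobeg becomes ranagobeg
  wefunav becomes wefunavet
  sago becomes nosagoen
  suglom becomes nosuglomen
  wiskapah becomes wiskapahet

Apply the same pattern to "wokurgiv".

sago and nago both end in -o yet inflect differently (nosagoen, ranago), so the final letter is not what conditions the rule; the first letter is.
"wokurgiv" begins with w-. The stems beginning with w- (wonudwi → wonudwiet, wiskapah → wiskapahet, wefunav → wefunavet) add -et.
The other patterns: stems beginning with s- add no- … -en around the stem; stems beginning with n- add the prefix ra-.
So wokurgiv → wokurgivet.

wokurgivet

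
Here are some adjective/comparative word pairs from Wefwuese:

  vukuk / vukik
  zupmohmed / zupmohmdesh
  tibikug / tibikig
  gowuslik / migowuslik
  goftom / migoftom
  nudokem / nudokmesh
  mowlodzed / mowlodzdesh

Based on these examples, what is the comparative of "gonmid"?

migonmid

nudokem and goftom both end in -m yet inflect differently (nudokmesh, migoftom), so the final letter is not what conditions the rule; the last vowel is.
"gonmid" has last vowel 'i'. The one such stem in the data (gowuslik → migowuslik) adds the prefix mi-, so the same rule applies.
The other patterns: stems whose last vowel is 'u' change the last vowel to 'i'; stems whose last vowel is 'e' delete the last vowel and add -esh.
So gonmid → migonmid.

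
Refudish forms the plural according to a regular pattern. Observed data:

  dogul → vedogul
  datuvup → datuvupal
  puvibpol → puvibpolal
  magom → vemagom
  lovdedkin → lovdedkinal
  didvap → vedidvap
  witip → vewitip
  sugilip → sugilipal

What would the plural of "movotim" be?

sugilip and witip both end in -p yet inflect differently (sugilipal, vewitip), so the final letter is not what conditions the rule; the number of vowels is.
"movotim" has 3 vowels. The stems with 3 vowels (sugilip → sugilipal, puvibpol → puvibpolal, datuvup → datuvupal) add -al.
The other pattern: stems with 2 vowels add the prefix ve-.
So movotim → movotimal.

movotimal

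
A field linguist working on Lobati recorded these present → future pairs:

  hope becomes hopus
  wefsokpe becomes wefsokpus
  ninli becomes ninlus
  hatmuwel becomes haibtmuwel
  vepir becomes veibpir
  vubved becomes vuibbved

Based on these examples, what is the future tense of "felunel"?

hope and hatmuwel both have last vowel 'e' yet inflect differently (hopus, haibtmuwel), so the last vowel is not what conditions the rule; whether the stem ends in a vowel or a consonant is.
"felunel" ends in a consonant. The stems ending in a consonant (hatmuwel → haibtmuwel, vepir → veibpir, vubved → vuibbved) insert -ib- after the first vowel.
The other pattern: stems ending in a vowel drop the final letter and add -us.
So felunel → feiblunel.

feiblunel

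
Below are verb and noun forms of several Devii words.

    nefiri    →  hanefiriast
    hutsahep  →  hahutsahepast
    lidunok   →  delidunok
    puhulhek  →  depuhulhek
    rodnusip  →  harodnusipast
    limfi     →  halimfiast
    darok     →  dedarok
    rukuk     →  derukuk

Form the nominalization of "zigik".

"zigik" ends in -k. The stems ending in -k (lidunok → delidunok, rukuk → derukuk, darok → dedarok) add the prefix de-.
So zigik → dezigik.

dezigik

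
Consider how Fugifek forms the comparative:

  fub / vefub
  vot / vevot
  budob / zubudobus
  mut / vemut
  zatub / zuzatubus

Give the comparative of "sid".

fub and budob both end in -b yet inflect differently (vefub, zubudobus), so the final letter is not what conditions the rule; the number of vowels is.
"sid" has 1 vowel. The stems with 1 vowel (mut → vemut, vot → vevot, fub → vefub) add the prefix ve-.
So sid → vesid.

vesid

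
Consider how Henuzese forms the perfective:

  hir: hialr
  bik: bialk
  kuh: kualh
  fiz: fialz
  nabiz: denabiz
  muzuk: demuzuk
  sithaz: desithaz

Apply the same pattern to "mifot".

demifot

fiz and nabiz both end in -z yet inflect differently (fialz, denabiz), so the final letter is not what conditions the rule; the number of vowels is.
"mifot" has 2 vowels. The stems with 2 vowels (nabiz → denabiz, muzuk → demuzuk, sithaz → desithaz) add the prefix de-.
The other pattern: stems with 1 vowel insert -al- after the first vowel.
So mifot → demifot.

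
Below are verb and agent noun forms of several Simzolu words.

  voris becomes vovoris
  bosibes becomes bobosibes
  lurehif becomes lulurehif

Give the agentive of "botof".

bobotof

Every pair shown (voris → vovoris, bosibes → bobosibes, lurehif → lulurehif) follows the same rule: repeat the first consonant+vowel as a prefix.
So botof → bobotof.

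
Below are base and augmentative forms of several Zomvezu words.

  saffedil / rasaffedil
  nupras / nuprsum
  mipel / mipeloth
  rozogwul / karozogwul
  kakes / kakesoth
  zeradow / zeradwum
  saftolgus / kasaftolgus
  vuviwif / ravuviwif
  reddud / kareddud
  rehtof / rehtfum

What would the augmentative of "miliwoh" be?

mipel and saffedil both end in -l yet inflect differently (mipeloth, rasaffedil), so the final letter is not what conditions the rule; the last vowel is.
"miliwoh" has last vowel 'o'. The stems whose last vowel is 'o' (rehtof → rehtfum, zeradow → zeradwum) delete the last vowel and add -um.
The other patterns: stems whose last vowel is 'e' add -oth; stems whose last vowel is 'i' add the prefix ra-; stems whose last vowel is 'u' add the prefix ka-.
So miliwoh → miliwhum.

miliwhum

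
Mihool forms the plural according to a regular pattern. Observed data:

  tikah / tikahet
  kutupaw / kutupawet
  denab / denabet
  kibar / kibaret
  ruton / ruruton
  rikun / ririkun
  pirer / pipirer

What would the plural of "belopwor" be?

kibar and pirer both end in -r yet inflect differently (kibaret, pipirer), so the final letter is not what conditions the rule; the last vowel is.
"belopwor" has last vowel 'o'. The one such stem in the data (ruton → ruruton) repeats the first consonant+vowel as a prefix (as do rikun, pirer), so the same rule applies.
So belopwor → bebelopwor.

bebelopwor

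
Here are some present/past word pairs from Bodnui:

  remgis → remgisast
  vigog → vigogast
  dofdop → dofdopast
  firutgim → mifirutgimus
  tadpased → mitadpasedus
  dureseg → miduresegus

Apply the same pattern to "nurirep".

minurirepus

vigog and dureseg both end in -g yet inflect differently (vigogast, miduresegus), so the final letter is not what conditions the rule; the number of vowels is.
"nurirep" has 3 vowels. The stems with 3 vowels (firutgim → mifirutgimus, tadpased → mitadpasedus, dureseg → miduresegus) add mi- … -us around the stem.
So nurirep → minurirepus.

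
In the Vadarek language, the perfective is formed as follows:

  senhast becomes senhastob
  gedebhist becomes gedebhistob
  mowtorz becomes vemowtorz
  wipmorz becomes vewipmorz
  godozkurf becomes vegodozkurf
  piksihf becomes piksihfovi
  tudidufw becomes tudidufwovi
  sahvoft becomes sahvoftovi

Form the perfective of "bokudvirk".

"bokudvirk" has second-to-last letter 'r'. The stems whose second-to-last letter is 'r' (mowtorz → vemowtorz, wipmorz → vewipmorz, godozkurf → vegodozkurf) add the prefix ve-.
So bokudvirk → vebokudvirk.

vebokudvirk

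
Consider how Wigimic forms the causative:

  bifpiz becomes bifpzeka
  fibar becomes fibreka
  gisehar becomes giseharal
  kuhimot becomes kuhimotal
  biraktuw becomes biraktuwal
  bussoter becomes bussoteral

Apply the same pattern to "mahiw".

fibar and gisehar both end in -r yet inflect differently (fibreka, giseharal), so the final letter is not what conditions the rule; the number of vowels is.
"mahiw" has 2 vowels. The stems with 2 vowels (bifpiz → bifpzeka, fibar → fibreka) delete the last vowel and add -eka.
So mahiw → mahweka.

mahweka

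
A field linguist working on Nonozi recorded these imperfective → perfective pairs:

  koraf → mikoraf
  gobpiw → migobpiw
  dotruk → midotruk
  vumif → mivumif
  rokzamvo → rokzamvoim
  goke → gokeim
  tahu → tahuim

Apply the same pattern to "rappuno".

dotruk and tahu both have last vowel 'u' yet inflect differently (midotruk, tahuim), so the last vowel is not what conditions the rule; whether the stem ends in a vowel or a consonant is.
"rappuno" ends in a vowel. The stems ending in a vowel (rokzamvo → rokzamvoim, goke → gokeim, tahu → tahuim) add -im.
The other pattern: stems ending in a consonant add the prefix mi-.
So rappuno → rappunoim.

rappunoim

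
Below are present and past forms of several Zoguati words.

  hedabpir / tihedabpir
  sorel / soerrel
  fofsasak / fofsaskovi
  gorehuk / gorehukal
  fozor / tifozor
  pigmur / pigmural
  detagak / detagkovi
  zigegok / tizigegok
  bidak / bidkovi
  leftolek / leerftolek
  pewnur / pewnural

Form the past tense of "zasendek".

zaersendek

zigegok and bidak both end in -k yet inflect differently (tizigegok, bidkovi), so the final letter is not what conditions the rule; the last vowel is.
"zasendek" has last vowel 'e'. The stems whose last vowel is 'e' (leftolek → leerftolek, sorel → soerrel) insert -er- after the first vowel.
The other patterns: stems whose last vowel is 'i' or 'o' add the prefix ti-; stems whose last vowel is 'a' delete the last vowel and add -ovi; stems whose last vowel is 'u' add -al.
So zasendek → zaersendek.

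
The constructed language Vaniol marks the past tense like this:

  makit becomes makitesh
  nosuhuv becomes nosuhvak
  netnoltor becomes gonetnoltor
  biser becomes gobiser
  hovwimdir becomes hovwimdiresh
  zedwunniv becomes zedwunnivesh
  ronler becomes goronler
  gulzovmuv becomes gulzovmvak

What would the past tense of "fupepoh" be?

gofupepoh

"fupepoh" has last vowel 'o'. The one such stem in the data (netnoltor → gonetnoltor) adds the prefix go-, so the same rule applies.
So fupepoh → gofupepoh.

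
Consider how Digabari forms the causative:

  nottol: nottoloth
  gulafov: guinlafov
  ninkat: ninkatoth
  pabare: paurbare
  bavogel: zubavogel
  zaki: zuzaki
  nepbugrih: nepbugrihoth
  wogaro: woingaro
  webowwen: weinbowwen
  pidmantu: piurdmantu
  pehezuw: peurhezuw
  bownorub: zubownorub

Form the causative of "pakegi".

paurkegi

"pakegi" begins with p-. The stems beginning with p- (pehezuw → peurhezuw, pidmantu → piurdmantu, pabare → paurbare) insert -ur- after the first vowel.
The other patterns: stems beginning with n- add -oth; stems beginning with b- or z- add the prefix zu-; stems beginning with g- or w- insert -in- after the first vowel.
So pakegi → paurkegi.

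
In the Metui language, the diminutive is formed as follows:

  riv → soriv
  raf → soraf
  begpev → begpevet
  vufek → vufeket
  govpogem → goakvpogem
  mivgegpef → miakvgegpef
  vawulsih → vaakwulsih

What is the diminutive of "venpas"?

venpaset

"venpas" has 2 vowels. The stems with 2 vowels (begpev → begpevet, vufek → vufeket) add -et.
The other patterns: stems with 1 vowel add the prefix so-; stems with 3 vowels insert -ak- after the first vowel.
So venpas → venpaset.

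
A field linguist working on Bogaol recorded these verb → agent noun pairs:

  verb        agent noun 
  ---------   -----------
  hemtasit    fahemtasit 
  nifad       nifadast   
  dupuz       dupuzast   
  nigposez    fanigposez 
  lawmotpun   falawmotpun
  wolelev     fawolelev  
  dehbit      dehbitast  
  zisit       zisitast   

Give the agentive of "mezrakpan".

dehbit and hemtasit both end in -t yet inflect differently (dehbitast, fahemtasit), so the final letter is not what conditions the rule; the number of vowels is.
"mezrakpan" has 3 vowels. The stems with 3 vowels (hemtasit → fahemtasit, lawmotpun → falawmotpun, wolelev → fawolelev) add the prefix fa-.
So mezrakpan → famezrakpan.

famezrakpan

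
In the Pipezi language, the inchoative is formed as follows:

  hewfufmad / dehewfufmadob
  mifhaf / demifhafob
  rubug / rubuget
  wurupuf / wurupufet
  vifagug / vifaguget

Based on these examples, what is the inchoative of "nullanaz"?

denullanazob

mifhaf and wurupuf both end in -f yet inflect differently (demifhafob, wurupufet), so the final letter is not what conditions the rule; the last vowel is.
"nullanaz" has last vowel 'a'. The stems whose last vowel is 'a' (hewfufmad → dehewfufmadob, mifhaf → demifhafob) add de- … -ob around the stem.
The other pattern: stems whose last vowel is 'u' add -et.
So nullanaz → denullanazob.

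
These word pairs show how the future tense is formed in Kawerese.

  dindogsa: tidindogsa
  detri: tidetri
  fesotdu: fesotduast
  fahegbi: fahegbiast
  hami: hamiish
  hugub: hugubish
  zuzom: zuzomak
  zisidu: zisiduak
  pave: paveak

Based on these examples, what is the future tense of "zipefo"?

zipefoak

"zipefo" begins with z-. The stems beginning with z- (zuzom → zuzomak, zisidu → zisiduak) add -ak.
The other patterns: stems beginning with d- add the prefix ti-; stems beginning with f- add -ast; stems beginning with h- add -ish.
So zipefo → zipefoak.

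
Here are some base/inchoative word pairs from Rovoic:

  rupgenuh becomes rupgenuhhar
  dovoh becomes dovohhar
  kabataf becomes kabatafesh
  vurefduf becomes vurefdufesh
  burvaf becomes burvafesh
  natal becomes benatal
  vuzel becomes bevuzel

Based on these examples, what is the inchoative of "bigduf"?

bigdufesh

"bigduf" ends in -f. The stems ending in -f (kabataf → kabatafesh, vurefduf → vurefdufesh, burvaf → burvafesh) add -esh.
The other patterns: stems ending in -h double the final consonant and add -ar; stems ending in -l add the prefix be-.
So bigduf → bigdufesh.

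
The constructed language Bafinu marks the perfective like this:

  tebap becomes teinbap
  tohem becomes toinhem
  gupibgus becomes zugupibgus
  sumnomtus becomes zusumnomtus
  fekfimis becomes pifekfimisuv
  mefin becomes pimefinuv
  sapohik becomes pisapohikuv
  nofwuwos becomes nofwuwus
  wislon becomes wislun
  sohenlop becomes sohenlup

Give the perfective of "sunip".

gupibgus and fekfimis both end in -s yet inflect differently (zugupibgus, pifekfimisuv), so the final letter is not what conditions the rule; the last vowel is.
"sunip" has last vowel 'i'. The stems whose last vowel is 'i' (fekfimis → pifekfimisuv, mefin → pimefinuv, sapohik → pisapohikuv) add pi- … -uv around the stem.
So sunip → pisunipuv.

pisunipuv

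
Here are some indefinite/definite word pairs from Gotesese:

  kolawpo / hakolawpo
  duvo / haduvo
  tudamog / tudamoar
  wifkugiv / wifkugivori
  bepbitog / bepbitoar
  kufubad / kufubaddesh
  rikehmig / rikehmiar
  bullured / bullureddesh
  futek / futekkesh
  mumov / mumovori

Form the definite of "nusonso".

hanusonso

tudamog and mumov both have last vowel 'o' yet inflect differently (tudamoar, mumovori), so the last vowel is not what conditions the rule; the final letter is.
"nusonso" ends in -o. The stems ending in -o (duvo → haduvo, kolawpo → hakolawpo) add the prefix ha-.
The other patterns: stems ending in -d or -k double the final consonant and add -esh; stems ending in -g drop the final letter and add -ar; stems ending in -v add -ori.
So nusonso → hanusonso.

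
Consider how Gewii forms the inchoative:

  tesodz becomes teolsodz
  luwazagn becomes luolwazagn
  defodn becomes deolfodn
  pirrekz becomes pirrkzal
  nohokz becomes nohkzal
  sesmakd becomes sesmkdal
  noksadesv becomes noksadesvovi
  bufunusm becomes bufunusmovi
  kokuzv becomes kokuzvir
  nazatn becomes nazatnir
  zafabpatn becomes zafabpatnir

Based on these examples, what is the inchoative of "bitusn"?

tesodz and pirrekz both end in -z yet inflect differently (teolsodz, pirrkzal), so the final letter is not what conditions the rule; the second-to-last letter is.
"bitusn" has second-to-last letter 's'. The stems whose second-to-last letter is 's' (noksadesv → noksadesvovi, bufunusm → bufunusmovi) add -ovi.
So bitusn → bitusnovi.

bitusnovi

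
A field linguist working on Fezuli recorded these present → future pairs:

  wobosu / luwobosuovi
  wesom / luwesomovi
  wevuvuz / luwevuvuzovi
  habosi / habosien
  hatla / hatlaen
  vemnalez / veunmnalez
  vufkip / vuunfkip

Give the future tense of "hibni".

"hibni" begins with h-. The stems beginning with h- (habosi → habosien, hatla → hatlaen) add -en.
The other patterns: stems beginning with w- add lu- … -ovi around the stem; stems beginning with v- insert -un- after the first vowel.
So hibni → hibnien.

hibnien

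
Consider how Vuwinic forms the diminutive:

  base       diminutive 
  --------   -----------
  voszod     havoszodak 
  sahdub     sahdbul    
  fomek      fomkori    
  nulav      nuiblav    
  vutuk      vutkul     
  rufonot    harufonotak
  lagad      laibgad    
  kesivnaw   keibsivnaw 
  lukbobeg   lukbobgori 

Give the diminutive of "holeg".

"holeg" has last vowel 'e'. The stems whose last vowel is 'e' (lukbobeg → lukbobgori, fomek → fomkori) delete the last vowel and add -ori.
So holeg → holgori.

holgori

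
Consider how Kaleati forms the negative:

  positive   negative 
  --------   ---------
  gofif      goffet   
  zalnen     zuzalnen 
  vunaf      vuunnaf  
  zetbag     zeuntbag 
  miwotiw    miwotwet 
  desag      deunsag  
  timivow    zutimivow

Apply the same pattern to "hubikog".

gofif and vunaf both end in -f yet inflect differently (goffet, vuunnaf), so the final letter is not what conditions the rule; the last vowel is.
"hubikog" has last vowel 'o'. The one such stem in the data (timivow → zutimivow) adds the prefix zu-, so the same rule applies.
The other patterns: stems whose last vowel is 'i' delete the last vowel and add -et; stems whose last vowel is 'a' insert -un- after the first vowel.
So hubikog → zuhubikog.

zuhubikog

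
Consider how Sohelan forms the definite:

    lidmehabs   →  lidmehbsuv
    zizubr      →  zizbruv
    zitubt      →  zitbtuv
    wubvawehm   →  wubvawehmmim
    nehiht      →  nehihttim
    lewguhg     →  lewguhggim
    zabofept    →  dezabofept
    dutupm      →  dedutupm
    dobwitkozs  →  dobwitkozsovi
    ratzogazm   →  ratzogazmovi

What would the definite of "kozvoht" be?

kozvohttim

zitubt and nehiht both end in -t yet inflect differently (zitbtuv, nehihttim), so the final letter is not what conditions the rule; the second-to-last letter is.
"kozvoht" has second-to-last letter 'h'. The stems whose second-to-last letter is 'h' (wubvawehm → wubvawehmmim, nehiht → nehihttim, lewguhg → lewguhggim) double the final consonant and add -im.
The other patterns: stems whose second-to-last letter is 'b' delete the last vowel and add -uv; stems whose second-to-last letter is 'p' add the prefix de-; stems whose second-to-last letter is 'z' add -ovi.
So kozvoht → kozvohttim.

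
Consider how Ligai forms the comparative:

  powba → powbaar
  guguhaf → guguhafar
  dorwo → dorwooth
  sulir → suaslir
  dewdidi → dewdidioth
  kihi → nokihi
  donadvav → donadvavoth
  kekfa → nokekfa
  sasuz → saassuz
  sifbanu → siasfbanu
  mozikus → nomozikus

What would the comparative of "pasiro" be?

kihi and dewdidi both end in -i yet inflect differently (nokihi, dewdidioth), so the final letter is not what conditions the rule; the first letter is.
"pasiro" begins with p-. The one such stem in the data (powba → powbaar) adds -ar, so the same rule applies.
The other patterns: stems beginning with s- insert -as- after the first vowel; stems beginning with k- or m- add the prefix no-; stems beginning with d- add -oth.
So pasiro → pasiroar.

pasiroar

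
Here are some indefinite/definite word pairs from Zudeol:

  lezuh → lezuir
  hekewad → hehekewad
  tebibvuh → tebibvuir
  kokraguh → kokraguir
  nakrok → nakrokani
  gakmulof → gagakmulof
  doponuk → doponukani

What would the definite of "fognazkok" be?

kokraguh and doponuk both have last vowel 'u' yet inflect differently (kokraguir, doponukani), so the last vowel is not what conditions the rule; the final letter is.
"fognazkok" ends in -k. The stems ending in -k (nakrok → nakrokani, doponuk → doponukani) add -ani.
The other patterns: stems ending in -h drop the final letter and add -ir; stems ending in -d or -f repeat the first consonant+vowel as a prefix.
So fognazkok → fognazkokani.

fognazkokani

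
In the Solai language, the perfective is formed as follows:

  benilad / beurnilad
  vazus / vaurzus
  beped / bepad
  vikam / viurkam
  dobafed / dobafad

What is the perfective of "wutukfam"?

beped and benilad both end in -d yet inflect differently (bepad, beurnilad), so the final letter is not what conditions the rule; the last vowel is.
"wutukfam" has last vowel 'a'. The stems whose last vowel is 'a' (benilad → beurnilad, vikam → viurkam) insert -ur- after the first vowel.
So wutukfam → wuurtukfam.

wuurtukfam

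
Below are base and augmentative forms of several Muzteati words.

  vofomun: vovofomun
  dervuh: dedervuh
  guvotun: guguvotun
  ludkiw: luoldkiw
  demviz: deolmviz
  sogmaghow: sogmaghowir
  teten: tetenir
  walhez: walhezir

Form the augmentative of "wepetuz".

ludkiw and sogmaghow both end in -w yet inflect differently (luoldkiw, sogmaghowir), so the final letter is not what conditions the rule; the last vowel is.
"wepetuz" has last vowel 'u'. The stems whose last vowel is 'u' (vofomun → vovofomun, dervuh → dedervuh, guvotun → guguvotun) repeat the first consonant+vowel as a prefix.
So wepetuz → wewepetuz.

wewepetuz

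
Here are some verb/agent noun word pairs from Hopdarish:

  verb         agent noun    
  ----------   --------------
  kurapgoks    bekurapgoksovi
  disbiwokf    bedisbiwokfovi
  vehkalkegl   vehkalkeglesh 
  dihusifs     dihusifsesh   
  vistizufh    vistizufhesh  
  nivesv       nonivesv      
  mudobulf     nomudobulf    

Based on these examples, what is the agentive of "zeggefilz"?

nozeggefilz

kurapgoks and dihusifs both end in -s yet inflect differently (bekurapgoksovi, dihusifsesh), so the final letter is not what conditions the rule; the second-to-last letter is.
"zeggefilz" has second-to-last letter 'l'. The one such stem in the data (mudobulf → nomudobulf) adds the prefix no-, so the same rule applies.
The other patterns: stems whose second-to-last letter is 'k' add be- … -ovi around the stem; stems whose second-to-last letter is 'f' or 'g' add -esh.
So zeggefilz → nozeggefilz.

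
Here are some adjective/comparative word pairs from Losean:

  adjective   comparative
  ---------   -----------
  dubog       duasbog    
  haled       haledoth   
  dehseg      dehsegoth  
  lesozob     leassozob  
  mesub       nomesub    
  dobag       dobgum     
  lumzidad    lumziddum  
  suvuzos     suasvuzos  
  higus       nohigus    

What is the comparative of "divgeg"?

mesub and lesozob both end in -b yet inflect differently (nomesub, leassozob), so the final letter is not what conditions the rule; the last vowel is.
"divgeg" has last vowel 'e'. The stems whose last vowel is 'e' (haled → haledoth, dehseg → dehsegoth) add -oth.
So divgeg → divgegoth.

divgegoth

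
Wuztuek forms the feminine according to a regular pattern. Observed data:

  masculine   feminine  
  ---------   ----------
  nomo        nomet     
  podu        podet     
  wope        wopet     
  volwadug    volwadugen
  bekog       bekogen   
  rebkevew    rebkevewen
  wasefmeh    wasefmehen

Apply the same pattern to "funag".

"funag" ends in a consonant. The stems ending in a consonant (bekog → bekogen, rebkevew → rebkevewen, wasefmeh → wasefmehen) add -en.
The other pattern: stems ending in a vowel drop the final letter and add -et.
So funag → funagen.

funagen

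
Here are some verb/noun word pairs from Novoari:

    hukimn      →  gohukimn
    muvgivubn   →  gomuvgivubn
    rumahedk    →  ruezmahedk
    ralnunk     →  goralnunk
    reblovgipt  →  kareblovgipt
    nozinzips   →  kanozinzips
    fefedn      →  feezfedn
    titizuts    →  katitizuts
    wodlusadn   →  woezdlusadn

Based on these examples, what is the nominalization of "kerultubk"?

"kerultubk" has second-to-last letter 'b'. The one such stem in the data (muvgivubn → gomuvgivubn) adds the prefix go-, so the same rule applies.
The other patterns: stems whose second-to-last letter is 'p' or 't' add the prefix ka-; stems whose second-to-last letter is 'd' insert -ez- after the first vowel.
So kerultubk → gokerultubk.

gokerultubk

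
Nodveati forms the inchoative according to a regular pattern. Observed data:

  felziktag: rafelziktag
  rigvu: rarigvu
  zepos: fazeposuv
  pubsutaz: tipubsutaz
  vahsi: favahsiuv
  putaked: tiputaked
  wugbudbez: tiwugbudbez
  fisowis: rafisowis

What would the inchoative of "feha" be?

"feha" begins with f-. The stems beginning with f- (fisowis → rafisowis, felziktag → rafelziktag) add the prefix ra-.
The other patterns: stems beginning with p- or w- add the prefix ti-; stems beginning with v- or z- add fa- … -uv around the stem.
So feha → rafeha.

rafeha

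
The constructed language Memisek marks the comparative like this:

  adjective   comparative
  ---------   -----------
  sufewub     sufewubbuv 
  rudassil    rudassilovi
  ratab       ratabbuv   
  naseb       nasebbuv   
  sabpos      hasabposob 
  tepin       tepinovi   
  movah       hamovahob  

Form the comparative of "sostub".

"sostub" ends in -b. The stems ending in -b (sufewub → sufewubbuv, ratab → ratabbuv, naseb → nasebbuv) double the final consonant and add -uv.
The other patterns: stems ending in -h or -s add ha- … -ob around the stem; stems ending in -l or -n add -ovi.
So sostub → sostubbuv.

sostubbuv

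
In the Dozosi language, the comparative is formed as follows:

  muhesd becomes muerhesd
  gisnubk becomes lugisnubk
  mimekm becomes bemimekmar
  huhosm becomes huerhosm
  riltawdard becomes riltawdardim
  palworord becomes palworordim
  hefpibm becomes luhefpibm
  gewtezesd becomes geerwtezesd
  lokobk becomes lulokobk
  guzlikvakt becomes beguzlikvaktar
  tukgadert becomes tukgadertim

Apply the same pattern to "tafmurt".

huhosm and hefpibm both end in -m yet inflect differently (huerhosm, luhefpibm), so the final letter is not what conditions the rule; the second-to-last letter is.
"tafmurt" has second-to-last letter 'r'. The stems whose second-to-last letter is 'r' (riltawdard → riltawdardim, tukgadert → tukgadertim, palworord → palworordim) add -im.
The other patterns: stems whose second-to-last letter is 's' insert -er- after the first vowel; stems whose second-to-last letter is 'b' add the prefix lu-; stems whose second-to-last letter is 'k' add be- … -ar around the stem.
So tafmurt → tafmurtim.

tafmurtim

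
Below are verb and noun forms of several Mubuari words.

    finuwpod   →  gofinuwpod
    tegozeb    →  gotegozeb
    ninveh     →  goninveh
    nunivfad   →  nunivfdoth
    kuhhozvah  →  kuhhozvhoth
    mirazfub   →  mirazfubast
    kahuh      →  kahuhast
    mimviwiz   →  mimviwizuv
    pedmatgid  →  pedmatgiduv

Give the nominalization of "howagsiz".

howagsizuv

finuwpod and nunivfad both end in -d yet inflect differently (gofinuwpod, nunivfdoth), so the final letter is not what conditions the rule; the last vowel is.
"howagsiz" has last vowel 'i'. The stems whose last vowel is 'i' (mimviwiz → mimviwizuv, pedmatgid → pedmatgiduv) add -uv.
The other patterns: stems whose last vowel is 'e' or 'o' add the prefix go-; stems whose last vowel is 'a' delete the last vowel and add -oth; stems whose last vowel is 'u' add -ast.
So howagsiz → howagsizuv.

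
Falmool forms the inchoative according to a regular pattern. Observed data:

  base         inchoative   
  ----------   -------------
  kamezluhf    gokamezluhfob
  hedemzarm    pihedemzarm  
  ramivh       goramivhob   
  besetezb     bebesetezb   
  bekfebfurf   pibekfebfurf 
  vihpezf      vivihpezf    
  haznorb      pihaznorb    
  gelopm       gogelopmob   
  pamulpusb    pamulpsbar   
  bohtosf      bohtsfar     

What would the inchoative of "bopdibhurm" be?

bekfebfurf and vihpezf both end in -f yet inflect differently (pibekfebfurf, vivihpezf), so the final letter is not what conditions the rule; the second-to-last letter is.
"bopdibhurm" has second-to-last letter 'r'. The stems whose second-to-last letter is 'r' (bekfebfurf → pibekfebfurf, hedemzarm → pihedemzarm, haznorb → pihaznorb) add the prefix pi-.
So bopdibhurm → pibopdibhurm.

pibopdibhurm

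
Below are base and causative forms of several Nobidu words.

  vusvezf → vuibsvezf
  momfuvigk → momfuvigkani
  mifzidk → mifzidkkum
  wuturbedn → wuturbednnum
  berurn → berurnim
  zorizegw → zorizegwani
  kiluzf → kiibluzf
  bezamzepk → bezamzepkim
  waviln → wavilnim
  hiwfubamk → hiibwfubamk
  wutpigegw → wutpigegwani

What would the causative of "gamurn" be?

gamurnim

mifzidk and hiwfubamk both end in -k yet inflect differently (mifzidkkum, hiibwfubamk), so the final letter is not what conditions the rule; the second-to-last letter is.
"gamurn" has second-to-last letter 'r'. The one such stem in the data (berurn → berurnim) adds -im, so the same rule applies.
So gamurn → gamurnim.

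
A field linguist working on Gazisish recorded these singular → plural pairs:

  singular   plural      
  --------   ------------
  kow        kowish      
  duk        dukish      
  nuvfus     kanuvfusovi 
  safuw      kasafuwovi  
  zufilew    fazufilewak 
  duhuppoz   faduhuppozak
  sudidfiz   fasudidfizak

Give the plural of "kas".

kow and safuw both end in -w yet inflect differently (kowish, kasafuwovi), so the final letter is not what conditions the rule; the number of vowels is.
"kas" has 1 vowel. The stems with 1 vowel (kow → kowish, duk → dukish) add -ish.
So kas → kasish.

kasish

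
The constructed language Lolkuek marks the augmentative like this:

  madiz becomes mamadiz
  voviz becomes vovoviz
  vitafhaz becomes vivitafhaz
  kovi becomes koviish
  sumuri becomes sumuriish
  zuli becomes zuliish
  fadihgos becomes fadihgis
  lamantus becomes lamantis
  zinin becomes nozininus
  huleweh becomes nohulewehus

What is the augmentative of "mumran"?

nomumranus

madiz and kovi both have last vowel 'i' yet inflect differently (mamadiz, koviish), so the last vowel is not what conditions the rule; the final letter is.
"mumran" ends in -n. The one such stem in the data (zinin → nozininus) adds no- … -us around the stem, so the same rule applies.
The other patterns: stems ending in -z repeat the first consonant+vowel as a prefix; stems ending in -i add -ish; stems ending in -s change the last vowel to 'i'.
So mumran → nomumranus.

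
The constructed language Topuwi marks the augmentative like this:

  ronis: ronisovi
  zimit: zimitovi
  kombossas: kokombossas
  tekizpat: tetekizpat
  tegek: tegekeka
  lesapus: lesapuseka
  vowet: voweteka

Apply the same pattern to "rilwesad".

ronis and kombossas both end in -s yet inflect differently (ronisovi, kokombossas), so the final letter is not what conditions the rule; the last vowel is.
"rilwesad" has last vowel 'a'. The stems whose last vowel is 'a' (kombossas → kokombossas, tekizpat → tetekizpat) repeat the first consonant+vowel as a prefix.
The other patterns: stems whose last vowel is 'i' add -ovi; stems whose last vowel is 'e' or 'u' add -eka.
So rilwesad → ririlwesad.

ririlwesad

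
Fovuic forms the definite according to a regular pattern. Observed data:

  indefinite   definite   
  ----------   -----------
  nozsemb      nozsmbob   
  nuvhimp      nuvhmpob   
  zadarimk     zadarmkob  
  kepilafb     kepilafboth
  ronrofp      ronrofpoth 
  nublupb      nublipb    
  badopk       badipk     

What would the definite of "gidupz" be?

"gidupz" has second-to-last letter 'p'. The stems whose second-to-last letter is 'p' (nublupb → nublipb, badopk → badipk) change the last vowel to 'i'.
The other patterns: stems whose second-to-last letter is 'm' delete the last vowel and add -ob; stems whose second-to-last letter is 'f' add -oth.
So gidupz → gidipz.

gidipz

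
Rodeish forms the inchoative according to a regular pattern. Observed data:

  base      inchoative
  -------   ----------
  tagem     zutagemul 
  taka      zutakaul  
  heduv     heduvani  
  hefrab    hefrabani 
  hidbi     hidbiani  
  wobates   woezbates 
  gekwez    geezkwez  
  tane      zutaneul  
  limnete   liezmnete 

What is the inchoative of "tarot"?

tane and limnete both end in -e yet inflect differently (zutaneul, liezmnete), so the final letter is not what conditions the rule; the first letter is.
"tarot" begins with t-. The stems beginning with t- (taka → zutakaul, tane → zutaneul, tagem → zutagemul) add zu- … -ul around the stem.
So tarot → zutarotul.

zutarotul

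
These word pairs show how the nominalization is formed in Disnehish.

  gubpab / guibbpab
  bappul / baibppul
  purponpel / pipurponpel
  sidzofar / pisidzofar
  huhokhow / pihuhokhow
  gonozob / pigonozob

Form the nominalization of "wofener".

bappul and purponpel both end in -l yet inflect differently (baibppul, pipurponpel), so the final letter is not what conditions the rule; the number of vowels is.
"wofener" has 3 vowels. The stems with 3 vowels (purponpel → pipurponpel, sidzofar → pisidzofar, huhokhow → pihuhokhow) add the prefix pi-.
The other pattern: stems with 2 vowels insert -ib- after the first vowel.
So wofener → piwofener.

piwofener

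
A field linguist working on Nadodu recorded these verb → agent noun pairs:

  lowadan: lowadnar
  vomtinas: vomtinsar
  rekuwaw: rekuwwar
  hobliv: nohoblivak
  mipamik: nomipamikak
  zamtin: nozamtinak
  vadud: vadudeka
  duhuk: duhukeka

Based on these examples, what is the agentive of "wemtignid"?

zamtin and lowadan both end in -n yet inflect differently (nozamtinak, lowadnar), so the final letter is not what conditions the rule; the last vowel is.
"wemtignid" has last vowel 'i'. The stems whose last vowel is 'i' (mipamik → nomipamikak, zamtin → nozamtinak, hobliv → nohoblivak) add no- … -ak around the stem.
So wemtignid → nowemtignidak.

nowemtignidak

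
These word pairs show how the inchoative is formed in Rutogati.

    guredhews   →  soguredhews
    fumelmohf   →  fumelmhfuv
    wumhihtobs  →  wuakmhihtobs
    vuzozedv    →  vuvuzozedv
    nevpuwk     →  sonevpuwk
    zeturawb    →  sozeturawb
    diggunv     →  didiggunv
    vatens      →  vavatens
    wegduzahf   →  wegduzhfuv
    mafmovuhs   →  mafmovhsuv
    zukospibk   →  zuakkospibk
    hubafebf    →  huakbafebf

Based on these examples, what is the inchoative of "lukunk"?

lulukunk

hubafebf and fumelmohf both end in -f yet inflect differently (huakbafebf, fumelmhfuv), so the final letter is not what conditions the rule; the second-to-last letter is.
"lukunk" has second-to-last letter 'n'. The stems whose second-to-last letter is 'n' (vatens → vavatens, diggunv → didiggunv) repeat the first consonant+vowel as a prefix.
So lukunk → lulukunk.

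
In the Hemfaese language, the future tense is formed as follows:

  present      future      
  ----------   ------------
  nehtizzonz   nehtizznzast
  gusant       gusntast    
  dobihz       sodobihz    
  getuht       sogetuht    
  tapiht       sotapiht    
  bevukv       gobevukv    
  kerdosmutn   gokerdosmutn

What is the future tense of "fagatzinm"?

fagatznmast

nehtizzonz and dobihz both end in -z yet inflect differently (nehtizznzast, sodobihz), so the final letter is not what conditions the rule; the second-to-last letter is.
"fagatzinm" has second-to-last letter 'n'. The stems whose second-to-last letter is 'n' (nehtizzonz → nehtizznzast, gusant → gusntast) delete the last vowel and add -ast.
So fagatzinm → fagatznmast.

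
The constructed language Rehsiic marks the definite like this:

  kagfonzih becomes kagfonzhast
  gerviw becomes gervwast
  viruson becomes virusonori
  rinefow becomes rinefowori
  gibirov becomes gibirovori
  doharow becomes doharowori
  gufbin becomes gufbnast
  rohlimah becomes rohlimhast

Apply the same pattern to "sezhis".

sezhsast

"sezhis" has last vowel 'i'. The stems whose last vowel is 'i' (gufbin → gufbnast, gerviw → gervwast, kagfonzih → kagfonzhast) delete the last vowel and add -ast.
The other pattern: stems whose last vowel is 'o' add -ori.
So sezhis → sezhsast.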